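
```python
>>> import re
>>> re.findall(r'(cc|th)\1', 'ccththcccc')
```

A backreference is literal: `\1` must see the identical characters the first group matched.
Scanning left to right: at [2:6] match 'thth', group 1 = 'th'; at [6:10] match 'cccc', group 1 = 'cc'.
Because there's exactly one group, `findall` drops the full match and keeps group 1 from each hit.

['th', 'cc']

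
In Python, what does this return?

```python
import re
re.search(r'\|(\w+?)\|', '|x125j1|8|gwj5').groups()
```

The match spans [0:8] → '|x125j1|'.
Captured: group 1 = 'x125j1'.

('x125j1',)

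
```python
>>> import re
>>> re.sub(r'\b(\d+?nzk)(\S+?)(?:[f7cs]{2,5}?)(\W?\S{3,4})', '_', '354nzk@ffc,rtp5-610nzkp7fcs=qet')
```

'_p5-_et'

This matches a word boundary (`\b`, zero-width); then one or more of a digit (lazy), then the literal 'nzk' (captured); then one or more of a non-whitespace character (lazy) (captured); then 2 to 5 of one of [f7cs] (lazy) (non-capturing group); then optionally a non-word character, then 3 to 4 of a non-whitespace character (captured).
Matches: at [0:13] → '354nzk@ffc,rt'; at [16:29] → '610nzkp7fcs=q'.
`sub` substitutes '_' at each match site.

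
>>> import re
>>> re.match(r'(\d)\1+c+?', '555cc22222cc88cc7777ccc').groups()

After group 1 captures some text, `\1` only succeeds where that same text appears again.
`re.match` only tries the pattern at the start of the string.
The match spans [0:4] → '555c'.
Captured: group 1 = '5'.

('5',)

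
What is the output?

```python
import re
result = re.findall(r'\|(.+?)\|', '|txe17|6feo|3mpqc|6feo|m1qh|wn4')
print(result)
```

['txe17', '3mpqc', 'm1qh']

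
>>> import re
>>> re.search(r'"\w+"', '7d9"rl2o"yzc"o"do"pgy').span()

`re.search` scans for the first position where the pattern succeeds.
The match spans [3:9] → '"rl2o"'.

(3, 9)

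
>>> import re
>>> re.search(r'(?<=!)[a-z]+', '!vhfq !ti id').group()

'vhfq'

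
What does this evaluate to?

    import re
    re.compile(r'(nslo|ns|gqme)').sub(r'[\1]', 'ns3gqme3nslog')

`|` is ordered: at each position the engine commits to the first alternative that works.
The replacement refers to a captured group, so each match is rewritten using its own captured text.

'[ns]3[gqme]3[nslo]g'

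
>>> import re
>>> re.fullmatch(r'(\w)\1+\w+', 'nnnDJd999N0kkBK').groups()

('n',)

`\1` has to match the exact text group 1 already captured.
For `fullmatch`, every character of the input must be accounted for by the pattern.
The match spans [0:15] → 'nnnDJd999N0kkBK'.
Captured: group 1 = 'n'.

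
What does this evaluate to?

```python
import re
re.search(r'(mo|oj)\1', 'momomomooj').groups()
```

('mo',)

The match spans [0:4] → 'momo'.
Captured: group 1 = 'mo'.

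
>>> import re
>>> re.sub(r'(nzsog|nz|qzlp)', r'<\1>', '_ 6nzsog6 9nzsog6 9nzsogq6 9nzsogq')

'_ 6<nzsog>6 9<nzsog>6 9<nzsog>q6 9<nzsog>q'

The regex engine tests alternatives in the order written; an earlier branch that matches wins even if a later one would match more.
`\1` in the replacement pulls in group 1's text for each match.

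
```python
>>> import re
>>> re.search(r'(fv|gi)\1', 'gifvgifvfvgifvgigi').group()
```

'fvfv'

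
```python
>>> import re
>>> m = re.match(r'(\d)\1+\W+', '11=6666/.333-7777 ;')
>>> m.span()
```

(0, 3)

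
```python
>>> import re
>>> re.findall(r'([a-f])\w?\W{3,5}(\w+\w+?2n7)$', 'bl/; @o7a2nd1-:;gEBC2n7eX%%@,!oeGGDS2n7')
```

[('e', 'oeGGDS2n7')]

The pattern matches a character in [a-f] (captured); then optionally a word character, then 3 to 5 of a non-word character; then one or more of a word character, then one or more of a word character (lazy), then the literal '2n7' (captured); then anchored at the end.
Matches: at [23:39] match 'eX%%@,!oeGGDS2n7', groups = ('e', 'oeGGDS2n7').
Multiple groups make `findall` return tuples — one 2-tuple for the one match.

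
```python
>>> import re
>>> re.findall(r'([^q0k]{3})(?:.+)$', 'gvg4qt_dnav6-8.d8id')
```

['gvg']

Pattern: exactly 3 of any character except [q0k] (captured); then one or more of any character (non-capturing group); then anchored at the end.
Scanning left to right: at [0:19] match 'gvg4qt_dnav6-8.d8id', group 1 = 'gvg'.
With a single group, `findall` returns only what that group captured — 1 item.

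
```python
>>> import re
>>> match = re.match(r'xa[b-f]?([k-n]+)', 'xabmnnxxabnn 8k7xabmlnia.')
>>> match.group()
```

Pattern: the literal 'xa', then optionally a character in [b-f]; then one or more of a character in [k-n] (captured).
`re.match` only tries the pattern at the start of the string.
The match spans [0:6] → 'xabmnn'.
Captured: group 1 = 'mnn'.

'xabmnn'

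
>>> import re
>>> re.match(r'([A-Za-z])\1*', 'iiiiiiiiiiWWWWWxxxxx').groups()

The backreference `\1` re-matches whatever the first group consumed, character for character.
`re.match` only tries the pattern at the start of the string.
The match spans [0:10] → 'iiiiiiiiii'.
Captured: group 1 = 'i'.

('i',)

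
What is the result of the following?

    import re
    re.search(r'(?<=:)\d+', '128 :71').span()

(5, 7)

The lookaround is zero-width — it requires the adjacent text to match without consuming it, so the asserted text isn't part of the match.
`search` walks the string left to right and returns the first match it finds.
The match spans [5:7] → '71'.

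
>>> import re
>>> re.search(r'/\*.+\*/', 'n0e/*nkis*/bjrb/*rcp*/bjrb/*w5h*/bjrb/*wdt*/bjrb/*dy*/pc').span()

Unlike `match`, `search` isn't anchored — it looks for the pattern anywhere in the string.
The match spans [3:54] → '/*nkis*/bjrb/*rcp*/bjrb/*w5h*/bjrb/*wdt*/bjrb/*dy*/'.

(3, 54)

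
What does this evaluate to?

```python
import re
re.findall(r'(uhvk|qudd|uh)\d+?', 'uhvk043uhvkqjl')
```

['uhvk']

Because there's exactly one group, `findall` drops the full match and keeps group 1 from the one hit.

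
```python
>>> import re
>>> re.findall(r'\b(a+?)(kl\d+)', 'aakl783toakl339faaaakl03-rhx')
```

[('aa', 'kl783')]

Pattern: a word boundary (`\b`, zero-width); then one or more of a literal 'a' (lazy) (captured); then the literal 'kl', then one or more of a digit (captured).
`findall` packs the 2 group values into a tuple for every match.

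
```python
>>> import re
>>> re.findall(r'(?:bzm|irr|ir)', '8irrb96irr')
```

Branches in `(...|...)` are attempted left-to-right; the first branch that allows the whole pattern to succeed is taken.
Scanning left to right: at [1:4] → 'irr'; at [7:10] → 'irr'.
Since nothing is captured, `findall` lists the 2 matched substrings directly.

['irr', 'irr']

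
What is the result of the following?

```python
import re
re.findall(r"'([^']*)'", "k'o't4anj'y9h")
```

Scanning left to right: at [1:4] match "'o'", group 1 = 'o'.
Because there's exactly one group, `findall` drops the full match and keeps group 1 from the one hit.

['o']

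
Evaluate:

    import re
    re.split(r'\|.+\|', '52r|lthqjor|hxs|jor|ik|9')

Splitting on the pattern gives 2 pieces.

['52r', '9']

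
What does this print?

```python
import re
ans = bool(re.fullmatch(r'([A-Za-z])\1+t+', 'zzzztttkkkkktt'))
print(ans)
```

A backreference is literal: `\1` must see the identical characters the first group matched.
`re.fullmatch` requires the pattern to consume the entire string.
Here there's no way to consume every character, so the call returns None, and `bool(None)` is False.

False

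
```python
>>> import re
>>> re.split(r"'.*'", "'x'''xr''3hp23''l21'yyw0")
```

['', 'yyw0']

Matches to split on: at [0:20] → "'x'''xr''3hp23''l21'".
The string is cut at each match, leaving 2 pieces.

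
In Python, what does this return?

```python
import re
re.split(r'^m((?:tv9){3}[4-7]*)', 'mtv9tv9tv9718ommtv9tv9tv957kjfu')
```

['', 'tv9tv9tv97', '18ommtv9tv9tv957kjfu']

Pattern: anchored at the start of the string; then a literal 'm'; then the literal 'tv9' repeated 3 times, then zero or more of a character in [4-7] (captured).
With a capturing group present, the delimiter's captured portion is kept in the result list.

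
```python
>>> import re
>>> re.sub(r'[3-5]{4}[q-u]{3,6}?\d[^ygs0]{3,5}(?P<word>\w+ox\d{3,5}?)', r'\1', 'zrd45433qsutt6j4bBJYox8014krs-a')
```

'zrd4Yox8014krs-a'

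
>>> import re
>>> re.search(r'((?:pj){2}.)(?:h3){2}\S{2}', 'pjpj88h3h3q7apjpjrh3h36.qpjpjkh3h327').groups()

('pjpjr',)

Pattern: the literal 'pj' repeated 2 times, then any character (captured); then the literal 'h3' repeated 2 times, then exactly 2 of a non-whitespace character.
`re.search` tries every starting position until one works.
The match spans [13:24] → 'pjpjrh3h36.'.
Captured: group 1 = 'pjpjr'.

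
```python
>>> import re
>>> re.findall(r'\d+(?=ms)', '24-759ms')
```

['759']

The `(?=…)`/`(?<=…)` assertion just peeks at neighbouring text; it doesn't advance the match position.
Scanning left to right: at [3:6] → '759'.
With no groups in the pattern, `findall` gives back each whole match — 1 here.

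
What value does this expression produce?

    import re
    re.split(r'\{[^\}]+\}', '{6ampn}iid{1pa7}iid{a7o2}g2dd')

['', 'iid', 'iid', 'g2dd']

Matches to split on: at [0:7] → '{6ampn}'; at [10:16] → '{1pa7}'; at [19:25] → '{a7o2}'.
Each match becomes a cut point; 4 segments remain.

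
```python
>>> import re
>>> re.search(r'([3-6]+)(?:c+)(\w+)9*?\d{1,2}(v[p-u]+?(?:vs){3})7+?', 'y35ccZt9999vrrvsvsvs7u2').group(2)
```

'Zt999'

The match spans [1:21] → '35ccZt9999vrrvsvsvs7'.
Captured: group 1 = '35', group 2 = 'Zt999', group 3 = 'vrrvsvsvs'.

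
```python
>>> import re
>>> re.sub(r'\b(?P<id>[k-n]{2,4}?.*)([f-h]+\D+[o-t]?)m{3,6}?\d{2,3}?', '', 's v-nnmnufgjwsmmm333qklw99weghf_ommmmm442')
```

Pattern: a word boundary (`\b`, zero-width); then 2 to 4 of a character in [k-n] (lazy), then zero or more of any character (captured as 'id'); then one or more of a character in [f-h], then one or more of a non-digit, then optionally a character in [o-t] (captured); then 3 to 6 of the literal 'm' (lazy), then 2 to 3 of a digit (lazy).
With the lazy modifier that quantifier settles for the fewest repetitions that let the rest of the pattern succeed (the atoms after it are unaffected and can still be greedy).
Matches: at [4:40] → 'nnmnufgjwsmmm333qklw99weghf_ommmmm44'.
`sub` substitutes '' at each match site.

's v-2'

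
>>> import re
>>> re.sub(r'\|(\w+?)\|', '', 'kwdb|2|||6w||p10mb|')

'kwdb|'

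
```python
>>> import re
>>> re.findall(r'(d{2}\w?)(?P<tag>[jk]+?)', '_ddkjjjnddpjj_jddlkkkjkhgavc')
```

[('ddk', 'j'), ('ddp', 'j'), ('ddl', 'k')]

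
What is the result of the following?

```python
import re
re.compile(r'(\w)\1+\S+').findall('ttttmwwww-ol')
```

['t']

`\1` is not a pattern — it's the concrete string captured by group 1, re-applied verbatim.
Walking the string: at [0:12] match 'ttttmwwww-ol', group 1 = 't'.
With a single group, `findall` returns only what that group captured — 1 item.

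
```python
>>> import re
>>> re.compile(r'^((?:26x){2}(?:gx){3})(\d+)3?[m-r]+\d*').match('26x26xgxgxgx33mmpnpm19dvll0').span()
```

`re.match` only tries the pattern at the start of the string.
The match spans [0:22] → '26x26xgxgxgx33mmpnpm19'.

(0, 22)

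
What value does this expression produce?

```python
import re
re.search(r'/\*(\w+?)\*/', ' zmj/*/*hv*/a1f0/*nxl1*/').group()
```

'/*hv*/'

The match spans [6:12] → '/*hv*/'.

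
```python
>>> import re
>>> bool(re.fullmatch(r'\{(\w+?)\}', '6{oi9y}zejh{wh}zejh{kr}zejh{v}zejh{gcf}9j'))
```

`re.fullmatch` is like wrapping the pattern in `^…$` (in single-line mode).
Here there's no way to consume every character, so the call returns None, and `bool(None)` is False.

False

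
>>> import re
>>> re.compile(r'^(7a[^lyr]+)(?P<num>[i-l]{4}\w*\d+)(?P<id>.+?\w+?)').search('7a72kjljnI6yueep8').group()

'7a72kjljnI6yu'

Pattern: anchored at the start of the string; then the literal '7a', then one or more of any character except [lyr] (captured); then exactly 4 of a character in [i-l], then zero or more of a word character, then one or more of a digit (captured as 'num'); then one or more of any character (lazy), then one or more of a word character (lazy) (captured as 'id').
With the lazy modifier that quantifier settles for the fewest repetitions that let the rest of the pattern succeed (the atoms after it are unaffected and can still be greedy).
`re.search` tries every starting position until one works.
The match spans [0:13] → '7a72kjljnI6yu'.
Captured: group 1 = '7a72', group 2 = 'kjljnI6', group 3 = 'yu'.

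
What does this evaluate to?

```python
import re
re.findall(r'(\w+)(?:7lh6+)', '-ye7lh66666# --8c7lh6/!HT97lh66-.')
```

['ye', '8c', 'HT9']

This matches one or more of a word character (captured); then the literal '7lh', then one or more of a literal '6' (non-capturing group).
Scanning left to right: at [1:11] match 'ye7lh66666', group 1 = 'ye'; at [15:21] match '8c7lh6', group 1 = '8c'; at [23:31] match 'HT97lh66', group 1 = 'HT9'.
With a single group, `findall` returns only what that group captured — 3 items.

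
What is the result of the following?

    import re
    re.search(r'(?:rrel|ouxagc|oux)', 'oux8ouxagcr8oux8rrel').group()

'oux'

The match spans [0:3] → 'oux'.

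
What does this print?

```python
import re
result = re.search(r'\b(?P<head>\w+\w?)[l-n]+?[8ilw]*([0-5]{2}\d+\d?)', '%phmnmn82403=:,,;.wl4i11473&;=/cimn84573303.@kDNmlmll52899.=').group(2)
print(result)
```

The pattern matches a word boundary (`\b`, zero-width); then one or more of a word character, then optionally a word character (captured as 'head'); then one or more of a character in [l-n] (lazy), then zero or more of one of [8ilw]; then exactly 2 of a character in [0-5], then one or more of a digit, then optionally a digit (captured).
`re.search` tries every starting position until one works.
The match spans [1:12] → 'phmnmn82403'.
Captured: group 1 = 'phmnm', group 2 = '2403'.

2403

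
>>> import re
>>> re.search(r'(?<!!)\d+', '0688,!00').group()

'0688'

The negative lookahead/lookbehind blocks any match where the forbidden context is present.
The match spans [0:4] → '0688'.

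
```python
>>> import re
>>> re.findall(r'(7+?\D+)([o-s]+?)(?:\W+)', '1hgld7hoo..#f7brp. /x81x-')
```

This matches one or more of the literal '7' (lazy), then one or more of a non-digit (captured); then one or more of a character in [o-s] (lazy) (captured); then one or more of a non-word character (non-capturing group).
With 2 capturing groups, `findall` returns a 2-tuple per match.

[('7ho', 'o'), ('7br', 'p')]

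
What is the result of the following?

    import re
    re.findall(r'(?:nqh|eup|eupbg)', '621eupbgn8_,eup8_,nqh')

['eup', 'eup', 'nqh']

Alternation isn't longest-match — the leftmost alternative that fits at this position is chosen.
Scanning left to right: at [3:6] → 'eup'; at [12:15] → 'eup'; at [18:21] → 'nqh'.
`findall` yields the raw match text (3 of them) because the pattern has no groups.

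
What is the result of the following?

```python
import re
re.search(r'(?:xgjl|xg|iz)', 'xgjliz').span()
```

Alternation isn't longest-match — the leftmost alternative that fits at this position is chosen.
The match spans [0:4] → 'xgjl'.

(0, 4)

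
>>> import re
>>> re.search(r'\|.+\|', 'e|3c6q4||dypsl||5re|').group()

The match spans [1:20] → '|3c6q4||dypsl||5re|'.

'|3c6q4||dypsl||5re|'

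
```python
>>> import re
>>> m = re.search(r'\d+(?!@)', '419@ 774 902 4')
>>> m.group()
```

'41'

The negative lookaround is zero-width — it rules out positions where the adjacent text would match, without consuming anything.
The match spans [0:2] → '41'.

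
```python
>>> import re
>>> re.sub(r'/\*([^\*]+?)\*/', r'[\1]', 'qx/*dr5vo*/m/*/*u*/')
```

'qx[dr5vo]m/*[u]'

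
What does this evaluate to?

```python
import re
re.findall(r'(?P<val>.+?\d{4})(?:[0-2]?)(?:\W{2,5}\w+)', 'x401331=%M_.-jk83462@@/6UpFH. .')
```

['x40133', '.-jk8346']

Lazy quantifiers expand one character at a time until the remainder of the pattern can match.
One capturing group, so `findall` returns just the captured substring from each match — 2 in all.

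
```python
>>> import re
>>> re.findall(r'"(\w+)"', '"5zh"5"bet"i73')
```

['5zh', 'bet']

Scanning left to right: at [0:5] match '"5zh"', group 1 = '5zh'; at [6:11] match '"bet"', group 1 = 'bet'.
`findall` collects group 1 from each match (2 total).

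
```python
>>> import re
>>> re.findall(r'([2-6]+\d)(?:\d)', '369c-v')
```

Pattern: one or more of a character in [2-6], then a digit (captured); then a digit (non-capturing group).
Scanning left to right: at [0:3] match '369', group 1 = '36'.
Because there's exactly one group, `findall` drops the full match and keeps group 1 from the one hit.

['36']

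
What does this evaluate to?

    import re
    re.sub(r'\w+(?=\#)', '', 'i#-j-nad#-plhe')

The positive lookaround only admits positions where the adjacent text matches; those characters stay outside the span.
`sub` substitutes '' at each match site.

'#-j-#-plhe'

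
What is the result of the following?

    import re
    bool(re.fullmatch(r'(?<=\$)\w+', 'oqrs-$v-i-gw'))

False

`re.fullmatch` requires the pattern to consume the entire string.
Here the pattern can't cover the whole string, so the call returns None, and `bool(None)` is False.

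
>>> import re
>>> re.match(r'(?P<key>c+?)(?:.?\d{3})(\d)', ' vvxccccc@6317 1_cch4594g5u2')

None

`re.match` won't scan ahead — the pattern has to work from the very first character.
Here the pattern fails at index 0, so the call returns None.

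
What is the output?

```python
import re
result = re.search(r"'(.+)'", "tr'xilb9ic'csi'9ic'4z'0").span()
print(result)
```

(2, 22)

`re.search` scans for the first position where the pattern succeeds.
The match spans [2:22] → "'xilb9ic'csi'9ic'4z'".
Captured: group 1 = "xilb9ic'csi'9ic'4z".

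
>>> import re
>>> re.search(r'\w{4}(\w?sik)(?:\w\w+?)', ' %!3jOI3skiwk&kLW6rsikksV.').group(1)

'rsik'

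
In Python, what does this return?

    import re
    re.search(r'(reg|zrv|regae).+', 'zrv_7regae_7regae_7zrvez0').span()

(0, 25)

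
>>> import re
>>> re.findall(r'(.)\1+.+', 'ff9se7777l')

After group 1 captures some text, `\1` only succeeds where that same text appears again.
Scanning left to right: at [0:10] match 'ff9se7777l', group 1 = 'f'.
`findall` collects group 1 from the one match (1 total).

['f']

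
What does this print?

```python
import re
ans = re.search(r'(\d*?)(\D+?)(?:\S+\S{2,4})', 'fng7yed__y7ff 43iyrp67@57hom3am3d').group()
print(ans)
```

Pattern: zero or more of a digit (lazy) (captured); then one or more of a non-digit (lazy) (captured); then one or more of a non-whitespace character, then 2 to 4 of a non-whitespace character (non-capturing group).
The match spans [0:13] → 'fng7yed__y7ff'.

fng7yed__y7ff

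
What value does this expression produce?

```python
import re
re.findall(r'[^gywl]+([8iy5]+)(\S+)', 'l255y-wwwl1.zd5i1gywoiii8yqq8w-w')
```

Multiple groups make `findall` return tuples — one 2-tuple for the one match.

[('y', '-wwwl1.zd5i1gywoiii8yqq8w-w')]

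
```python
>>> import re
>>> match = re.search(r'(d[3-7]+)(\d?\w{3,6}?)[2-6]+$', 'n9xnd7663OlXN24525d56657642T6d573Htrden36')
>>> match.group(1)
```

'd573'

Pattern: the literal 'd', then one or more of a character in [3-7] (captured); then optionally a digit, then 3 to 6 of a word character (lazy) (captured); then one or more of a character in [2-6]; then anchored at the end.
`search` walks the string left to right and returns the first match it finds.
The match spans [29:41] → 'd573Htrden36'.
Captured: group 1 = 'd573', group 2 = 'Htrden'.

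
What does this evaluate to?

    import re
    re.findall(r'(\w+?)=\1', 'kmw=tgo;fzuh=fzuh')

['fzuh']

`\1` is not a pattern — it's the concrete string captured by group 1, re-applied verbatim.
One capturing group, so `findall` returns just the captured substring from the one match — 1 in all.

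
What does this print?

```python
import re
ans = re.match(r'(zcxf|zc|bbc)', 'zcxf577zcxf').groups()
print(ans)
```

Alternation isn't longest-match — the leftmost alternative that fits at this position is chosen.
With `match`, the pattern is implicitly anchored at the beginning.
The match spans [0:4] → 'zcxf'.
Captured: group 1 = 'zcxf'.

('zcxf',)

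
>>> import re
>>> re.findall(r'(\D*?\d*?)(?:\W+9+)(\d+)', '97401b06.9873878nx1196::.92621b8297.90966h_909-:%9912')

Multiple groups make `findall` return tuples — one 2-tuple for each match.

[('b06', '873878'), ('nx1196', '2621'), ('b8297', '0966'), ('h_909', '12')]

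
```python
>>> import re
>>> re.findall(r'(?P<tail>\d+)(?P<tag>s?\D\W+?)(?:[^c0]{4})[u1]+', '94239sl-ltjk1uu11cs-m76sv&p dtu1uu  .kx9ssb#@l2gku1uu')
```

[('94239', 'sl-'), ('76', 'sv&')]

Pattern: one or more of a digit (captured as 'tail'); then optionally a literal 's', then a non-digit, then one or more of a non-word character (lazy) (captured as 'tag'); then exactly 4 of any character except [c0] (non-capturing group); then one or more of one of [u1].
Matches: at [0:17] match '94239sl-ltjk1uu11', groups = ('94239', 'sl-'); at [21:34] match '76sv&p dtu1uu', groups = ('76', 'sv&').
2 groups means each result is a tuple of 2 captured strings — 2 here.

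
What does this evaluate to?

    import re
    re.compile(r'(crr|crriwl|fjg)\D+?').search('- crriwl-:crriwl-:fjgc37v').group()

`|` is ordered: at each position the engine commits to the first alternative that works.
`re.search` scans for the first position where the pattern succeeds.
The match spans [2:6] → 'crri'.
Captured: group 1 = 'crr'.

'crri'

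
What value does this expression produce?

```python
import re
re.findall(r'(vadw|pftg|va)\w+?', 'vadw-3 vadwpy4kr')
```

Alternation isn't longest-match — the leftmost alternative that fits at this position is chosen.
Scanning left to right: at [0:3] match 'vad', group 1 = 'va'; at [7:12] match 'vadwp', group 1 = 'vadw'.
Because there's exactly one group, `findall` drops the full match and keeps group 1 from each hit.

['va', 'vadw']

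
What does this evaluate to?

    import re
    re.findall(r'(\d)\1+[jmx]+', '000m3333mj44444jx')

['0', '3', '4']

After group 1 captures some text, `\1` only succeeds where that same text appears again.
Matches: at [0:4] match '000m', group 1 = '0'; at [4:10] match '3333mj', group 1 = '3'; at [10:17] match '44444jx', group 1 = '4'.
Because there's exactly one group, `findall` drops the full match and keeps group 1 from each hit.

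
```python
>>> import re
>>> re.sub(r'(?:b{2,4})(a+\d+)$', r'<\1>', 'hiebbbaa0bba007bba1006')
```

The pattern matches 2 to 4 of a literal 'b' (non-capturing group); then one or more of the literal 'a', then one or more of a digit (captured); then anchored at the end.
The replacement refers to a captured group, so each match is rewritten using its own captured text.

'hiebbbaa0bba007<a1006>'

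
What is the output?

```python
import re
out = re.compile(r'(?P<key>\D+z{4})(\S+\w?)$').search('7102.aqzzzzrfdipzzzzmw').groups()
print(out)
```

('.aqzzzzrfdipzzzz', 'mw')

The match spans [4:22] → '.aqzzzzrfdipzzzzmw'.
Captured: group 1 = '.aqzzzzrfdipzzzz', group 2 = 'mw'.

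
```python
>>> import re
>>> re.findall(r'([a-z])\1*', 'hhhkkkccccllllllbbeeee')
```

The backreference `\1` re-matches whatever the first group consumed, character for character.
With a single group, `findall` returns only what that group captured — 6 items.

['h', 'k', 'c', 'l', 'b', 'e']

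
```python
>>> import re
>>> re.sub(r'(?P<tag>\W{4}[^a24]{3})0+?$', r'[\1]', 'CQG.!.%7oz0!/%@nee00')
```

'CQG.!.%7oz0[!/%@nee]'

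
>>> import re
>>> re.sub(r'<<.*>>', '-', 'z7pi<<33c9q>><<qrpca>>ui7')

`sub` substitutes '-' at each match site.

'z7pi-ui7'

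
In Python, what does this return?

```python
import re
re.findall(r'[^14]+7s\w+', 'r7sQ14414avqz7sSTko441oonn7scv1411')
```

['r7sQ14414avqz7sSTko441oonn7scv1411']

The pattern matches one or more of any character except [14]; then the literal '7s', then one or more of a word character.
Matches: at [0:34] → 'r7sQ14414avqz7sSTko441oonn7scv1411'.
No capturing groups, so `findall` returns the 1 full match string.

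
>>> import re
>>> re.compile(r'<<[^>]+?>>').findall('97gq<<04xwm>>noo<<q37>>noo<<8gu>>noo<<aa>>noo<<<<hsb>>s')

Since nothing is captured, `findall` lists the 5 matched substrings directly.

['<<04xwm>>', '<<q37>>', '<<8gu>>', '<<aa>>', '<<<<hsb>>']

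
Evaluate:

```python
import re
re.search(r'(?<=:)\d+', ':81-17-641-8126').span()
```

Because the assertion is zero-width, the text it checks is not consumed and won't appear in the result.
The match spans [1:3] → '81'.

(1, 3)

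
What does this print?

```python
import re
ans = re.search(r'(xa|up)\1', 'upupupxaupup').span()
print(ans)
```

(0, 4)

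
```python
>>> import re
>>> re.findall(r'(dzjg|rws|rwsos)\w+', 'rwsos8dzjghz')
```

['rws']

The regex engine tests alternatives in the order written; an earlier branch that matches wins even if a later one would match more.
With a single group, `findall` returns only what that group captured — 1 item.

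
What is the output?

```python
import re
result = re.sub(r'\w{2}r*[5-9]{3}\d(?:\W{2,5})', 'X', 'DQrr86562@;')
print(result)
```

The pattern matches exactly 2 of a word character, then zero or more of a literal 'r'; then exactly 3 of a character in [5-9], then a digit; then 2 to 5 of a non-word character (non-capturing group).
Matches: at [3:11] → 'r86562@;'.
Each match is replaced by 'X'.

DQrX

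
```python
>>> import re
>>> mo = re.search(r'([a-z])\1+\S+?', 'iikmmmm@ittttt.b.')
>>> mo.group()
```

'iik'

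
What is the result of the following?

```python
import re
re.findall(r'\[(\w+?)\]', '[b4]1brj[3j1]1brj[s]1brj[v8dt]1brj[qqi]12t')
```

Because there's exactly one group, `findall` drops the full match and keeps group 1 from each hit.

['b4', '3j1', 's', 'v8dt', 'qqi']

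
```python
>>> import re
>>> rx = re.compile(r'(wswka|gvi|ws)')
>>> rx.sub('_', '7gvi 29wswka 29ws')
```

`|` is ordered: at each position the engine commits to the first alternative that works.
Matches: at [1:4] → 'gvi'; at [7:12] → 'wswka'; at [15:17] → 'ws'.
`sub` substitutes '_' at each match site.

'7_ 29_ 29_'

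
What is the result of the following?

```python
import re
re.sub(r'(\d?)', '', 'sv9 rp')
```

'sv rp'

This matches optionally a digit (captured).
Each match is replaced by ''.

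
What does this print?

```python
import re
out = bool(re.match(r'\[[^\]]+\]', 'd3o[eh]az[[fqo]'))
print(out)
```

`re.match` only tries the pattern at the start of the string.
Here position 0 doesn't satisfy it, so the call returns None, and `bool(None)` is False.

False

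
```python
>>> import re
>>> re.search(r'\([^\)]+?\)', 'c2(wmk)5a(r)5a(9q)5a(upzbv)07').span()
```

`re.search` scans for the first position where the pattern succeeds.
The match spans [2:7] → '(wmk)'.

(2, 7)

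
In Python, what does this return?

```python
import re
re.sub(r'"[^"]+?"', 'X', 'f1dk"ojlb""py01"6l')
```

Each match is replaced by 'X'.

'f1dkXX6l'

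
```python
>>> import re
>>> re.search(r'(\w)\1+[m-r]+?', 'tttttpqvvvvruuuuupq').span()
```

`\1` has to match the exact text group 1 already captured.
Unlike `match`, `search` isn't anchored — it looks for the pattern anywhere in the string.
The match spans [0:6] → 'tttttp'.
Captured: group 1 = 't'.

(0, 6)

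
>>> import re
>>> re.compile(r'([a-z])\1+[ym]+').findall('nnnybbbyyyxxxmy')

['n', 'b', 'x']

The backreference `\1` re-matches whatever the first group consumed, character for character.
Because there's exactly one group, `findall` drops the full match and keeps group 1 from each hit.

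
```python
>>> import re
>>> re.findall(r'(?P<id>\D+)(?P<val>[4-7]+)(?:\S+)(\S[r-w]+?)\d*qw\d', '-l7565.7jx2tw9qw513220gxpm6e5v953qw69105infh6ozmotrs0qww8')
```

This matches one or more of a non-digit (captured as 'id'); then one or more of a character in [4-7] (captured as 'val'); then one or more of a non-whitespace character (non-capturing group); then a non-whitespace character, then one or more of a character in [r-w] (lazy) (captured); then zero or more of a digit, then the literal 'qw', then a digit.
`findall` packs the 3 group values into a tuple for every match.

[('-l', '7565', '5v')]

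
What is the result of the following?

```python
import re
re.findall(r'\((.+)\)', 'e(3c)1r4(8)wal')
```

Scanning left to right: at [1:11] match '(3c)1r4(8)', group 1 = '3c)1r4(8'.
One capturing group, so `findall` returns just the captured substring from the one match — 1 in all.

['3c)1r4(8']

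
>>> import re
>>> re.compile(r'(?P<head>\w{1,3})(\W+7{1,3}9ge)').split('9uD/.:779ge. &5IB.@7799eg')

Because the pattern has a capturing group, `split` also inserts each captured text between the pieces.

['', '9uD', '/.:779ge', '. &5IB.@7799eg']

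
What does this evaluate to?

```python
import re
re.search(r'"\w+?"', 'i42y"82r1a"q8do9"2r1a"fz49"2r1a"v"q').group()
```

'"82r1a"'

The match spans [4:11] → '"82r1a"'.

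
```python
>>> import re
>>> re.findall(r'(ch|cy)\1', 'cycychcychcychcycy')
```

`\1` is not a pattern — it's the concrete string captured by group 1, re-applied verbatim.
Walking the string: at [0:4] match 'cycy', group 1 = 'cy'; at [14:18] match 'cycy', group 1 = 'cy'.
With a single group, `findall` returns only what that group captured — 2 items.

['cy', 'cy']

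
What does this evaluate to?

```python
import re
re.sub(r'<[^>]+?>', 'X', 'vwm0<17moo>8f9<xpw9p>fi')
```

Matches: at [4:11] → '<17moo>'; at [14:21] → '<xpw9p>'.
Each match is replaced by 'X'.

'vwm0X8f9Xfi'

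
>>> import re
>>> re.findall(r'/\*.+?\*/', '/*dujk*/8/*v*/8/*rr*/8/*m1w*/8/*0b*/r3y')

['/*dujk*/', '/*v*/', '/*rr*/', '/*m1w*/', '/*0b*/']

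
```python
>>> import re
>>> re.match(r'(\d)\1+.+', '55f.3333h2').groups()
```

The match spans [0:10] → '55f.3333h2'.
Captured: group 1 = '5'.

('5',)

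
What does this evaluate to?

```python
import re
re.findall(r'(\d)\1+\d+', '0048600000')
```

After group 1 captures some text, `\1` only succeeds where that same text appears again.
Walking the string: at [0:10] match '0048600000', group 1 = '0'.
`findall` collects group 1 from the one match (1 total).

['0']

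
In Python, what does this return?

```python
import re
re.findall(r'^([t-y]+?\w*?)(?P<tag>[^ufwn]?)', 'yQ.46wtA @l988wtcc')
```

[('y', 'Q')]

This matches anchored at the start of the string; then one or more of a character in [t-y] (lazy), then zero or more of a word character (lazy) (captured); then optionally any character except [ufwn] (captured as 'tag').
Walking the string: at [0:2] match 'yQ', groups = ('y', 'Q').
With 2 capturing groups, `findall` returns a 2-tuple per match.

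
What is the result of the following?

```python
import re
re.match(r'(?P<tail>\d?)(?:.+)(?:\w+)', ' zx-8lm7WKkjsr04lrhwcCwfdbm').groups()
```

The match spans [0:27] → ' zx-8lm7WKkjsr04lrhwcCwfdbm'.
Captured: group 1 = ''.

('',)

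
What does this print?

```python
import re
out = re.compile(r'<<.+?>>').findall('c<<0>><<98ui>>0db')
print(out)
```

['<<0>>', '<<98ui>>']

Because the quantifier is non-greedy, it stops expanding at the earliest point where the rest of the pattern can succeed.
Since nothing is captured, `findall` lists the 2 matched substrings directly.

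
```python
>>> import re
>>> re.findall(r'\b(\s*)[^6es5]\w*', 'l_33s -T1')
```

['', ' ']

The pattern matches a word boundary (`\b`, zero-width); then zero or more of whitespace (captured); then any character except [6es5], then zero or more of a word character.
Walking the string: at [0:5] match 'l_33s', group 1 = ''; at [5:9] match ' -T1', group 1 = ' '.
One capturing group, so `findall` returns just the captured substring from each match — 2 in all.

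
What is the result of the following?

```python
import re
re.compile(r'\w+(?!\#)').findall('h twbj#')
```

A negative assertion filters positions out without eating any characters.
Walking the string: at [0:1] → 'h'; at [2:5] → 'twb'.
`findall` yields the raw match text (2 of them) because the pattern has no groups.

['h', 'twb']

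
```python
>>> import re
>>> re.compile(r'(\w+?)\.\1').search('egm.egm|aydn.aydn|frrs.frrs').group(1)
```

'egm'

The backreference `\1` re-matches whatever the first group consumed, character for character.
`re.search` tries every starting position until one works.
The match spans [0:7] → 'egm.egm'.
Captured: group 1 = 'egm'.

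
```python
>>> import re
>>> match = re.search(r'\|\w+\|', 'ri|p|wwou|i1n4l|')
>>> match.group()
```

`re.search` tries every starting position until one works.
The match spans [2:5] → '|p|'.

'|p|'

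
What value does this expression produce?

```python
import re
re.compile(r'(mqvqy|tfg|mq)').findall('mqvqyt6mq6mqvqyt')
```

['mqvqy', 'mq', 'mqvqy']

Alternation tries branches left to right and keeps the first one that lets the overall match succeed at that position.
Matches: at [0:5] match 'mqvqy', group 1 = 'mqvqy'; at [7:9] match 'mq', group 1 = 'mq'; at [10:15] match 'mqvqy', group 1 = 'mqvqy'.
One capturing group, so `findall` returns just the captured substring from each match — 3 in all.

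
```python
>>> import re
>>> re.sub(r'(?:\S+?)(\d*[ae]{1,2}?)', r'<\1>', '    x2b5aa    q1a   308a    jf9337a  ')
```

'    <5a>a    <1a>   <08a>    <9337a>  '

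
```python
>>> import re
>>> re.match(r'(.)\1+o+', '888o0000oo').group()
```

'888o'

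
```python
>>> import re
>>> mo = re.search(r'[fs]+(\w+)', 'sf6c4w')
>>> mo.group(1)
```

Pattern: one or more of one of [fs]; then one or more of a word character (captured).
`re.search` tries every starting position until one works.
The match spans [0:6] → 'sf6c4w'.
Captured: group 1 = '6c4w'.

'6c4w'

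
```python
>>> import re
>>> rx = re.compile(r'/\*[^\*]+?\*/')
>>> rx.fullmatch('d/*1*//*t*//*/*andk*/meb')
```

None

`fullmatch` succeeds only if the pattern covers the string from start to end.
Here the string isn't matched end-to-end, so the call returns None.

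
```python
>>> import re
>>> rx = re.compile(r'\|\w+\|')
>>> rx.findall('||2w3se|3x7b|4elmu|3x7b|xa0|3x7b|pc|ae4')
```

['|2w3se|', '|4elmu|', '|xa0|', '|pc|']

With no groups in the pattern, `findall` gives back each whole match — 4 here.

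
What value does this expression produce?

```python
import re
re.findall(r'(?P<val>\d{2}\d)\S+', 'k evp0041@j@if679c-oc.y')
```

['004']

The pattern matches exactly 2 of a digit, then a digit (captured as 'val'); then one or more of a non-whitespace character.
Scanning left to right: at [5:23] match '0041@j@if679c-oc.y', group 1 = '004'.
Because there's exactly one group, `findall` drops the full match and keeps group 1 from the one hit.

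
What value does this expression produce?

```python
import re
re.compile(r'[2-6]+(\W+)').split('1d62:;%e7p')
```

Because the pattern has a capturing group, `split` also inserts each captured text between the pieces.

['1d', ':;%', 'e7p']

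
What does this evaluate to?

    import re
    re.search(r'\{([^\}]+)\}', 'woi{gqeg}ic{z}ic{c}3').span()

(3, 9)

Unlike `match`, `search` isn't anchored — it looks for the pattern anywhere in the string.
The match spans [3:9] → '{gqeg}'.
Captured: group 1 = 'gqeg'.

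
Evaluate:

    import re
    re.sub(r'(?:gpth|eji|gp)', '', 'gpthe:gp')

'e:'

Alternation tries branches left to right and keeps the first one that lets the overall match succeed at that position.
Matches: at [0:4] → 'gpth'; at [6:8] → 'gp'.
`sub` substitutes '' at each match site.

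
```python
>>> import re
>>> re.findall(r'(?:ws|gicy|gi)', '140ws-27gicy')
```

`|` is ordered: at each position the engine commits to the first alternative that works.
Walking the string: at [3:5] → 'ws'; at [8:12] → 'gicy'.
Since nothing is captured, `findall` lists the 2 matched substrings directly.

['ws', 'gicy']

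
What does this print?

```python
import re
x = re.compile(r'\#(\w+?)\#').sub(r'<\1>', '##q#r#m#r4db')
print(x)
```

The replacement refers to a captured group, so each match is rewritten using its own captured text.

#<q>r<m>r4db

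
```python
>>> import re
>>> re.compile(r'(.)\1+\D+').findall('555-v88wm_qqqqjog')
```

`\1` is not a pattern — it's the concrete string captured by group 1, re-applied verbatim.
Matches: at [0:5] match '555-v', group 1 = '5'; at [5:17] match '88wm_qqqqjog', group 1 = '8'.
One capturing group, so `findall` returns just the captured substring from each match — 2 in all.

['5', '8']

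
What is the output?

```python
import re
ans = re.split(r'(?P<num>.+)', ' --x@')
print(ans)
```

['', ' --x@', '']

The pattern matches one or more of any character (captured as 'num').
Matches to split on: at [0:5] → ' --x@'.
With a capturing group present, the delimiter's captured portion is kept in the result list.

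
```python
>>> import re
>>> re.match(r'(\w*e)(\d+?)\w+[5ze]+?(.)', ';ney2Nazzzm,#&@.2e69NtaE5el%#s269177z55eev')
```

`re.match` won't scan ahead — the pattern has to work from the very first character.
Here position 0 doesn't satisfy it, so the call returns None.

None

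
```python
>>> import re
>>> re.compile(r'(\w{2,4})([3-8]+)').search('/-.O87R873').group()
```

'O87R873'

This matches 2 to 4 of a word character (captured); then one or more of a character in [3-8] (captured).
`search` walks the string left to right and returns the first match it finds.
The match spans [3:10] → 'O87R873'.
Captured: group 1 = 'O87R', group 2 = '873'.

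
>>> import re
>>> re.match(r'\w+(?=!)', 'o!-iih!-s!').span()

`re.match` won't scan ahead — the pattern has to work from the very first character.
The match spans [0:1] → 'o'.

(0, 1)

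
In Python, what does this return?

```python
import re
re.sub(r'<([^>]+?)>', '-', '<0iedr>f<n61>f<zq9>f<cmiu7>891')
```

'-f-f-f-891'

Matches: at [0:7] → '<0iedr>'; at [8:13] → '<n61>'; at [14:19] → '<zq9>'; at [20:27] → '<cmiu7>'.
`sub` substitutes '-' at each match site.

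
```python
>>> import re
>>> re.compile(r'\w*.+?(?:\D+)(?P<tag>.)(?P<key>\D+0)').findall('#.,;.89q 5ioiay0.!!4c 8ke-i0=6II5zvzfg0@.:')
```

[('5', 'ioiay0'), ('8', 'ke-i0'), ('5', 'zvzfg0')]

Lazy quantifiers expand one character at a time until the remainder of the pattern can match.
2 groups means each result is a tuple of 2 captured strings — 3 here.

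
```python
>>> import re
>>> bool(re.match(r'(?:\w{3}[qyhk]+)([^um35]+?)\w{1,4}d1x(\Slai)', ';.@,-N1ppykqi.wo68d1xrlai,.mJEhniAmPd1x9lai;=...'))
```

False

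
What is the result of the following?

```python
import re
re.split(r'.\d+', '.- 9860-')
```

['.-', '-']

The pattern matches any character; then one or more of a digit.
Matches to split on: at [2:7] → ' 9860'.
Splitting on the pattern gives 2 pieces.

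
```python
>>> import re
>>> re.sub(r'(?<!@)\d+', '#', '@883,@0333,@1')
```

A negative assertion filters positions out without eating any characters.
`sub` substitutes '#' at each match site.

'@8#,@0#,@1'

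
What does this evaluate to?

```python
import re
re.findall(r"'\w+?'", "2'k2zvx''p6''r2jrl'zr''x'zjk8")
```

Matches: at [1:8] → "'k2zvx'"; at [8:12] → "'p6'"; at [12:19] → "'r2jrl'"; at [22:25] → "'x'".
Since nothing is captured, `findall` lists the 4 matched substrings directly.

["'k2zvx'", "'p6'", "'r2jrl'", "'x'"]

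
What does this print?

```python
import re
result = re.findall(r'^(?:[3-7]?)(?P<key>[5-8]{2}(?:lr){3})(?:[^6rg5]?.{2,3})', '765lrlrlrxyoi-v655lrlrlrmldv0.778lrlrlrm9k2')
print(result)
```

['65lrlrlr']

`findall` collects group 1 from the one match (1 total).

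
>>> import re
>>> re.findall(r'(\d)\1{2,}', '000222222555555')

['0', '2', '5']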